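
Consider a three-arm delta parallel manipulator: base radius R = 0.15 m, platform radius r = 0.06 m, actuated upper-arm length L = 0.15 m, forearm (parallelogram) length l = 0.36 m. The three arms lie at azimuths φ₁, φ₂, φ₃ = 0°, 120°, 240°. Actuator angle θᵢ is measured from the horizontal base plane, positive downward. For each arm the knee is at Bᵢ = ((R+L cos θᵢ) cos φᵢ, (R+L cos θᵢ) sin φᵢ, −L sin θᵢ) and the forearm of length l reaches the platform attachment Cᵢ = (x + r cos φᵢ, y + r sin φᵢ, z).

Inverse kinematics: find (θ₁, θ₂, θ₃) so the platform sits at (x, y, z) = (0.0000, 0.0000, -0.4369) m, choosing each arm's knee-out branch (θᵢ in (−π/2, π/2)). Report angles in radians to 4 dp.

θ₁ = 0.9600, θ₂ = 0.9600, θ₃ = 0.9600

arm 1 (φ=0.0°): x'=0.0000, y'=0.0000
  e−x'=0.0900;  (l²−L²−(e−x')²−y'²−z²)/2L = -0.3063
  √(A²+B²)=0.4461;  θ1 = -1.3676+2.3276 ≈ 0.9600
rotate P by −φ2: (0.0000, 0.0000, -0.4369)
  A=0.0900, B=-0.4369, C=(l²−L²−A²−y'²−z²)/(2L)=-0.3063
  √(A²+B²)=0.4461;  θ2 = -1.3676+2.3276 ≈ 0.9600
φ3=240.0° → target in arm frame (0.0000, 0.0000)
  A cos θ + B sin θ = C:  0.0900·cos θ + -0.4369·sin θ = -0.3063
  √(A²+B²)=0.4461;  θ3 = -1.3676+2.3276 ≈ 0.9600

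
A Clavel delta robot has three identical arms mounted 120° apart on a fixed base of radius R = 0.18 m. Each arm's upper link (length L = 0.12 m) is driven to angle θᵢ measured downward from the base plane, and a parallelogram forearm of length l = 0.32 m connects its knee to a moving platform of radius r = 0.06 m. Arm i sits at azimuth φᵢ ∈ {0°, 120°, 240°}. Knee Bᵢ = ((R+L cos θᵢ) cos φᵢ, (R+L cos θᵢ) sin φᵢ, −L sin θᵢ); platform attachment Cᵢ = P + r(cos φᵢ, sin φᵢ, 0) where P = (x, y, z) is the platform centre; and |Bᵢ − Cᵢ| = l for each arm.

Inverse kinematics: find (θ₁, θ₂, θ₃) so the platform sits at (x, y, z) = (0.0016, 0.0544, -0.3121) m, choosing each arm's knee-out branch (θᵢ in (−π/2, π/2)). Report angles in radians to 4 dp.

arm 1 (φ=0.0°): x'=0.0016, y'=0.0544
  A cos θ + B sin θ = C:  0.1184·cos θ + -0.3121·sin θ = -0.1099
  √(A²+B²)=0.3338;  θ1 = -1.2082+1.9064 ≈ 0.6982
rotate P by −φ2: (0.0463, -0.0286, -0.3121)
  A cos θ + B sin θ = C:  0.0737·cos θ + -0.3121·sin θ = -0.0652
  √(A²+B²)=0.3207;  θ2 = -1.3389+1.7756 ≈ 0.4367
rotate P by −φ3: (-0.0479, -0.0258, -0.3121)
  e−x'=0.1679;  (l²−L²−(e−x')²−y'²−z²)/2L = -0.1594
  γ=atan2(-0.3121,0.1679)=-1.0772;  ψ=arccos(-0.4499)=2.0375;  θ3=γ+ψ≈0.9602

θ₁ = 0.6982, θ₂ = 0.4367, θ₃ = 0.9602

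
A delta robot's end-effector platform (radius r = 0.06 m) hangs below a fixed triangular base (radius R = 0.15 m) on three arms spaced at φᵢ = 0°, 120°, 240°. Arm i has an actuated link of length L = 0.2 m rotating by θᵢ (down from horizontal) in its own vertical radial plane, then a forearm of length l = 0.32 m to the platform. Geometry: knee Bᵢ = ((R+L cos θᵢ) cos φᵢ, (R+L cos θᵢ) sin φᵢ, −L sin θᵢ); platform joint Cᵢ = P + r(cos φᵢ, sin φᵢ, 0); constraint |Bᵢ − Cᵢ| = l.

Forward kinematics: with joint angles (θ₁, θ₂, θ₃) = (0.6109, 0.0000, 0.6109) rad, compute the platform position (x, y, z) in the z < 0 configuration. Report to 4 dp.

(-0.0362, 0.0627, -0.2346)

S1 = (0.2538·cos0.0°, 0.2538·sin0.0°, -0.1147) = (0.2538, 0.0000, -0.1147)
S2 = (0.2900·cos120.0°, 0.2900·sin120.0°, 0.0000) = (-0.1450, 0.2511, 0.0000)
φ3=240.0°: virtual centre (-0.1269, -0.2198, -0.1147), radius l
eliminate P² terms by subtracting sphere 1 from 2 and 3
[-0.7977 0.5023 0.2294]·P = 0.0065;  [-0.7615 -0.4396 0.0000]·P = 0.0000
Cramer: x(z) = -0.0039+0.1376z;  y(z) = 0.0068-0.2383z
into |P−S₁|² = l²: 1.0757z² + 0.1553z + -0.0228 = 0;  Δ = 0.1221;  z = -0.2346 or 0.0902 → z<0 root = -0.2346
x = -0.0362, y = 0.0627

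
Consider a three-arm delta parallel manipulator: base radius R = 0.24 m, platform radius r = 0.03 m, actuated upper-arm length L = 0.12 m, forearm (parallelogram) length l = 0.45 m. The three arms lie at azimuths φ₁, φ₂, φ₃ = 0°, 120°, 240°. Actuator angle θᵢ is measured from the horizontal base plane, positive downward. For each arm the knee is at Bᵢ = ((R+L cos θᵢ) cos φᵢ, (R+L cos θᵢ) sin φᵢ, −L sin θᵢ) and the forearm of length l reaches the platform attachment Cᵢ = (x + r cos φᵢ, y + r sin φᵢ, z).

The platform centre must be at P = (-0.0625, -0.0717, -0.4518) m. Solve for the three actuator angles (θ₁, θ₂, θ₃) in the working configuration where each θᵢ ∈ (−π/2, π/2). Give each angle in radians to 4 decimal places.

φ1=0.0° → target in arm frame (-0.0625, -0.0717)
  A=0.2725, B=-0.4518, C=(l²−L²−A²−y'²−z²)/(2L)=-0.3976
  θ1 = atan2(B,A) + arccos(C/0.5276) = 1.3962
rotate P by −φ2: (-0.0308, 0.0900, -0.4518)
  e−x'=0.2408;  (l²−L²−(e−x')²−y'²−z²)/2L = -0.3422
  γ=atan2(-0.4518,0.2408)=-1.0810;  ψ=arccos(-0.6684)=2.3028;  θ2=γ+ψ≈1.2217
φ3=240.0° → target in arm frame (0.0933, -0.0183)
  A=0.1167, B=-0.4518, C=(l²−L²−A²−y'²−z²)/(2L)=-0.1249
  γ=atan2(-0.4518,0.1167)=-1.3181;  ψ=arccos(-0.2676)=1.8417;  θ3=γ+ψ≈0.5236

θ₁ = 1.3962, θ₂ = 1.2217, θ₃ = 0.5236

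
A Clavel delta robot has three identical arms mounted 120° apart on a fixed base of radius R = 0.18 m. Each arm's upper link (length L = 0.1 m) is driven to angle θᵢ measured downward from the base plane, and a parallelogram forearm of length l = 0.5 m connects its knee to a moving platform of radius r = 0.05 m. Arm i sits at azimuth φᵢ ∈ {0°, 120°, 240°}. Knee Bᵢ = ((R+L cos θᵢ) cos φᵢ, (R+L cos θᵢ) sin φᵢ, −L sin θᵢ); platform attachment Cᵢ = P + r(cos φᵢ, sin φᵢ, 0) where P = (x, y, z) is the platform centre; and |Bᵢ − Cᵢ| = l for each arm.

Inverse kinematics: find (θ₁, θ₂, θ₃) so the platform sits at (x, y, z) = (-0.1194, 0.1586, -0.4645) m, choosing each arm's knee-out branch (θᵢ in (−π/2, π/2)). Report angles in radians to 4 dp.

φ1=0.0° → target in arm frame (-0.1194, 0.1586)
  A cos θ + B sin θ = C:  0.2494·cos θ + -0.4645·sin θ = -0.3156
  γ=atan2(-0.4645,0.2494)=-1.0780;  ψ=arccos(-0.5986)=2.2125;  θ1=γ+ψ≈1.1344
arm 2 (φ=120.0°): x'=0.1971, y'=0.0241
  A=-0.0671, B=-0.4645, C=(l²−L²−A²−y'²−z²)/(2L)=0.0958
  θ2 = atan2(B,A) + arccos(C/0.4693) = -0.3490
rotate P by −φ3: (-0.0777, -0.1827, -0.4645)
  A cos θ + B sin θ = C:  0.2077·cos θ + -0.4645·sin θ = -0.2613
  √(A²+B²)=0.5088;  θ3 = -1.1504+2.1101 ≈ 0.9597

θ₁ = 1.1344, θ₂ = -0.3490, θ₃ = 0.9597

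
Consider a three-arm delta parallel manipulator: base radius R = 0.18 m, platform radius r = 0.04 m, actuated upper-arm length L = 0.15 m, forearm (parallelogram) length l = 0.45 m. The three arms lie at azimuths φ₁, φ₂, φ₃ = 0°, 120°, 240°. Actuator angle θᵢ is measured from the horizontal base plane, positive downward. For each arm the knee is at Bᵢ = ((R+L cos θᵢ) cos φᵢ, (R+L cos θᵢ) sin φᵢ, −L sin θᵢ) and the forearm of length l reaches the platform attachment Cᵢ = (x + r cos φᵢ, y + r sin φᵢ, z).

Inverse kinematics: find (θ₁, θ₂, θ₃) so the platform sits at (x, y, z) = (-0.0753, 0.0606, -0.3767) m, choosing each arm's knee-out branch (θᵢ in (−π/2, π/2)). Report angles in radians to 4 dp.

θ₁ = 0.6110, θ₂ = -0.1748, θ₃ = 0.3490

φ1=0.0° → target in arm frame (-0.0753, 0.0606)
  A=0.2153, B=-0.3767, C=(l²−L²−A²−y'²−z²)/(2L)=-0.0398
  √(A²+B²)=0.4339;  θ1 = -1.0516+1.6626 ≈ 0.6110
arm 2 (φ=120.0°): x'=0.0901, y'=0.0349
  A=0.0499, B=-0.3767, C=(l²−L²−A²−y'²−z²)/(2L)=0.1146
  √(A²+B²)=0.3800;  θ2 = -1.4392+1.2643 ≈ -0.1748
φ3=240.0° → target in arm frame (-0.0148, -0.0955)
  e−x'=0.1548;  (l²−L²−(e−x')²−y'²−z²)/2L = 0.0167
  √(A²+B²)=0.4073;  θ3 = -1.1808+1.5298 ≈ 0.3490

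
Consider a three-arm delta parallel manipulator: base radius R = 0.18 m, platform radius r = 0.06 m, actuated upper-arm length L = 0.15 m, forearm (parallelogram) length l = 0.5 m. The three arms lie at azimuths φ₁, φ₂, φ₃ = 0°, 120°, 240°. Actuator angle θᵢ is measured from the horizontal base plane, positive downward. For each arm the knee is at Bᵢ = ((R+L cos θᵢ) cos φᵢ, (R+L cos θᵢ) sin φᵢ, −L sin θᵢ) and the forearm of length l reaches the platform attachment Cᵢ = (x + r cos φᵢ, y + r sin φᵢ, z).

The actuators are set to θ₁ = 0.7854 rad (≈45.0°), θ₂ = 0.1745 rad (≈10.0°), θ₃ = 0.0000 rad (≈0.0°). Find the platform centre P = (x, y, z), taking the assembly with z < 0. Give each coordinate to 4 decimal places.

(-0.1315, -0.0257, -0.4546)

φ1=0.0°: virtual centre (0.2261, 0.0000, -0.1061), radius l
φ2=120.0°: virtual centre (-0.1339, 0.2319, -0.0260), radius l
S3 = (0.2700·cos240.0°, 0.2700·sin240.0°, 0.0000) = (-0.1350, -0.2338, 0.0000)
|S₂|²−|S₁|² = 0.0100;  |S₃|²−|S₁|² = 0.0105
[-0.7199 0.4637 0.1600]·P = 0.0100;  [-0.7221 -0.4677 0.2121]·P = 0.0105
det = 0.6715;  x = -0.0142+0.2580z,  y = -0.0006+0.0553z
sphere 1 gives Az²+Bz+C=0 with A=1.0696, B=0.0881, C=-0.1810;  B²−4AC=0.7822;  roots -0.4546, 0.3722;  negative root z = -0.4546
x = -0.1315, y = -0.0257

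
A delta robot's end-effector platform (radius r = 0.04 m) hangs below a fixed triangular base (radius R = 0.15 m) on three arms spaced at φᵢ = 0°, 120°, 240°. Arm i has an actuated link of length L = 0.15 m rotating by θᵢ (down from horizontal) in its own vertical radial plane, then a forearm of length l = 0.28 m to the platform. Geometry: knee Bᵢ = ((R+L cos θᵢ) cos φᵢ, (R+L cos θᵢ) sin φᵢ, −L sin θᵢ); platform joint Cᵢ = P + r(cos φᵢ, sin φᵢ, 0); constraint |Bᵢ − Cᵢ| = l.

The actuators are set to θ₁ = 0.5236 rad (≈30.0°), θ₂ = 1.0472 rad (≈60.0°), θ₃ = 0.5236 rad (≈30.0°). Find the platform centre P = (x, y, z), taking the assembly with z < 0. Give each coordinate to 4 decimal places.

arm 1 at φ=0.0°: (R−r)+L cos θ1 = 0.2399;  S1 = (0.2399, 0.0000, -0.0750)
arm 2 at φ=120.0°: (R−r)+L cos θ2 = 0.1850;  S2 = (-0.0925, 0.1602, -0.1299)
φ3=240.0°: virtual centre (-0.1200, -0.2078, -0.0750), radius l
|S₂|²−|S₁|² = -0.0121;  |S₃|²−|S₁|² = 0.0000
[-0.6648 0.3204 -0.1098]·P = -0.0121;  [-0.7197 -0.4155 0.0000]·P = 0.0000
det = 0.5069;  x = 0.0099+-0.0900z,  y = -0.0172+0.1559z
quadratic in z: (1.0324)z²+(0.1861)z+(-0.0196)=0, √Δ=0.3398 → z ∈ {-0.2547, 0.0745}; z = -0.2547 (taking z<0)
x = 0.0328, y = -0.0569

(0.0328, -0.0569, -0.2547)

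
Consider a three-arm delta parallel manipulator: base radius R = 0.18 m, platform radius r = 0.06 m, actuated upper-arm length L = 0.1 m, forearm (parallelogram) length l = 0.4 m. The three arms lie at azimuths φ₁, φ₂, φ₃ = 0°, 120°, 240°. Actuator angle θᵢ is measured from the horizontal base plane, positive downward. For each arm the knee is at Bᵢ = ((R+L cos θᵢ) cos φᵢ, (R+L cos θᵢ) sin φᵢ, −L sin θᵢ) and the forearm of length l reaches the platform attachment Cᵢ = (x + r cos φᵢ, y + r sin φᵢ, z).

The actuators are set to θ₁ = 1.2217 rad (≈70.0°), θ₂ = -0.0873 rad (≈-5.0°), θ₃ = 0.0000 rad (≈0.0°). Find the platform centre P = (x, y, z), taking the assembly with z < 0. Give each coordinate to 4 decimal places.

φ1=0.0°: virtual centre (0.1542, 0.0000, -0.0940), radius l
arm 2 at φ=120.0°: e+L cos θ2 = 0.2196;  S2 = (-0.1098, 0.1902, 0.0087)
arm 3 at φ=240.0°: e+L cos θ3 = 0.2200;  S3 = (-0.1100, -0.1905, 0.0000)
eliminate P² terms by subtracting sphere 1 from 2 and 3
plane₁₂: -0.5280x+0.3804y+0.2054z = 0.0157
det = 0.4022;  x = -0.0298+0.3723z,  y = -0.0001+-0.0231z
quadratic in z: (1.1392)z²+(0.0509)z+(-0.1173)=0, √Δ=0.7329 → z ∈ {-0.3440, 0.2993}; z = -0.3440 (taking z<0)
x = -0.1579, y = 0.0078

(-0.1579, 0.0078, -0.3440)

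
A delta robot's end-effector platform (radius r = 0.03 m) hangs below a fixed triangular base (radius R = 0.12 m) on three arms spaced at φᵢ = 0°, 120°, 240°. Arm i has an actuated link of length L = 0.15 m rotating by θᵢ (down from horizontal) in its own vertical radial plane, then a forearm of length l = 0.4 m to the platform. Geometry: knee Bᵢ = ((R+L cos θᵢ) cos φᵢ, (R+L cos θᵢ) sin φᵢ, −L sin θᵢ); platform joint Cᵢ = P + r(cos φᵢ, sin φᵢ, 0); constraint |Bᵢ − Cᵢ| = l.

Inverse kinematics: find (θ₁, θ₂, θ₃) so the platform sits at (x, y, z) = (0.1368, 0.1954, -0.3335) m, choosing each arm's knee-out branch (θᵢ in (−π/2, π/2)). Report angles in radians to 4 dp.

arm 1 (φ=0.0°): x'=0.1368, y'=0.1954
  e−x'=-0.0468;  (l²−L²−(e−x')²−y'²−z²)/2L = -0.0470
  θ1 = atan2(B,A) + arccos(C/0.3368) = 0.0005
arm 2 (φ=120.0°): x'=0.1008, y'=-0.2162
  A cos θ + B sin θ = C:  -0.0108·cos θ + -0.3335·sin θ = -0.0686
  √(A²+B²)=0.3337;  θ2 = -1.6032+1.7778 ≈ 0.1745
rotate P by −φ3: (-0.2376, 0.0208, -0.3335)
  A cos θ + B sin θ = C:  0.3276·cos θ + -0.3335·sin θ = -0.2716
  γ=atan2(-0.3335,0.3276)=-0.7943;  ψ=arccos(-0.5810)=2.1908;  θ3=γ+ψ≈1.3965

θ₁ = 0.0005, θ₂ = 0.1745, θ₃ = 1.3965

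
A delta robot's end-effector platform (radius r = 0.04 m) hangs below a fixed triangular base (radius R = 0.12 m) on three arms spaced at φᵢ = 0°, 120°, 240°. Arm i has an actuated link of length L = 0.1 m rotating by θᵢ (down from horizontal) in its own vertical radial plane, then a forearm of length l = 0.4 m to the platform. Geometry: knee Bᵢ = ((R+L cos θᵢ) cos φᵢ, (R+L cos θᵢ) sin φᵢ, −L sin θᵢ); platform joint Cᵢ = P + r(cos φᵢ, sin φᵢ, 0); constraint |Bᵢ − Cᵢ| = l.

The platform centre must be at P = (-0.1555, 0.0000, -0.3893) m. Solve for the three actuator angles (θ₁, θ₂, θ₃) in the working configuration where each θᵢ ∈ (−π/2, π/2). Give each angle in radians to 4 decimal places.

rotate P by −φ1: (-0.1555, 0.0000, -0.3893)
  A=0.2355, B=-0.3893, C=(l²−L²−A²−y'²−z²)/(2L)=-0.2851
  θ1 = atan2(B,A) + arccos(C/0.4550) = 1.2212
φ2=120.0° → target in arm frame (0.0777, 0.1347)
  A=0.0023, B=-0.3893, C=(l²−L²−A²−y'²−z²)/(2L)=-0.0985
  γ=atan2(-0.3893,0.0023)=-1.5650;  ψ=arccos(-0.2529)=1.8265;  θ2=γ+ψ≈0.2615
arm 3 (φ=240.0°): x'=0.0778, y'=-0.1347
  A cos θ + B sin θ = C:  0.0022·cos θ + -0.3893·sin θ = -0.0985
  γ=atan2(-0.3893,0.0022)=-1.5650;  ψ=arccos(-0.2529)=1.8265;  θ3=γ+ψ≈0.2615

θ₁ = 1.2212, θ₂ = 0.2615, θ₃ = 0.2615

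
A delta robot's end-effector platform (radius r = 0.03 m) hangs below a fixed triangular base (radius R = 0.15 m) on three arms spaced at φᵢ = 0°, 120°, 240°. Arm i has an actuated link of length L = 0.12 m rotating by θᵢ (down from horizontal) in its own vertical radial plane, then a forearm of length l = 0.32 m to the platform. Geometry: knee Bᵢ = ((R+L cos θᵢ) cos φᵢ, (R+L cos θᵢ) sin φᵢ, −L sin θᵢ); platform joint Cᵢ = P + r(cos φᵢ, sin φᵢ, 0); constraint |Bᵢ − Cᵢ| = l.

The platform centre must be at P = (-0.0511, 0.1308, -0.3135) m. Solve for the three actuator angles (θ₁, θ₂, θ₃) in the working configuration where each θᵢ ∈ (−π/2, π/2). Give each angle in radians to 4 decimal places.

θ₁ = 1.2219, θ₂ = 0.0876, θ₃ = 1.3965

φ1=0.0° → target in arm frame (-0.0511, 0.1308)
  A=0.1711, B=-0.3135, C=(l²−L²−A²−y'²−z²)/(2L)=-0.2361
  √(A²+B²)=0.3572;  θ1 = -1.0712+2.2931 ≈ 1.2219
rotate P by −φ2: (0.1388, -0.0211, -0.3135)
  A cos θ + B sin θ = C:  -0.0188·cos θ + -0.3135·sin θ = -0.0462
  θ2 = atan2(B,A) + arccos(C/0.3141) = 0.0876
rotate P by −φ3: (-0.0877, -0.1097, -0.3135)
  e−x'=0.2077;  (l²−L²−(e−x')²−y'²−z²)/2L = -0.2727
  √(A²+B²)=0.3761;  θ3 = -0.9856+2.3821 ≈ 1.3965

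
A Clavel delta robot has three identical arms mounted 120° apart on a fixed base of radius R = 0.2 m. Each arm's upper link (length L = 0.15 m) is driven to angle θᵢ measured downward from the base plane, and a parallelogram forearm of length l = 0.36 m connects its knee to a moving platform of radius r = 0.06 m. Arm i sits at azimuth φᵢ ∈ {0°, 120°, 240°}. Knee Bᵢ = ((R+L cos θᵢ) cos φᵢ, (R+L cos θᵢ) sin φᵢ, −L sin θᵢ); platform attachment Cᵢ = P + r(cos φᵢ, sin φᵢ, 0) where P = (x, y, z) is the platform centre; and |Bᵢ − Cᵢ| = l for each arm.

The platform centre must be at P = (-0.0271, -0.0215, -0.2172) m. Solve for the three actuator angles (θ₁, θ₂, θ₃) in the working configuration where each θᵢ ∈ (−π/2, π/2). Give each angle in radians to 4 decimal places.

rotate P by −φ1: (-0.0271, -0.0215, -0.2172)
  e−x'=0.1671;  (l²−L²−(e−x')²−y'²−z²)/2L = 0.1051
  γ=atan2(-0.2172,0.1671)=-0.9150;  ψ=arccos(0.3836)=1.1771;  θ1=γ+ψ≈0.2620
arm 2 (φ=120.0°): x'=-0.0051, y'=0.0342
  A=0.1451, B=-0.2172, C=(l²−L²−A²−y'²−z²)/(2L)=0.1257
  √(A²+B²)=0.2612;  θ2 = -0.9819+1.0687 ≈ 0.0868
φ3=240.0° → target in arm frame (0.0322, -0.0127)
  A=0.1078, B=-0.2172, C=(l²−L²−A²−y'²−z²)/(2L)=0.1604
  γ=atan2(-0.2172,0.1078)=-1.1100;  ψ=arccos(0.6617)=0.8478;  θ3=γ+ψ≈-0.2622

θ₁ = 0.2620, θ₂ = 0.0868, θ₃ = -0.2622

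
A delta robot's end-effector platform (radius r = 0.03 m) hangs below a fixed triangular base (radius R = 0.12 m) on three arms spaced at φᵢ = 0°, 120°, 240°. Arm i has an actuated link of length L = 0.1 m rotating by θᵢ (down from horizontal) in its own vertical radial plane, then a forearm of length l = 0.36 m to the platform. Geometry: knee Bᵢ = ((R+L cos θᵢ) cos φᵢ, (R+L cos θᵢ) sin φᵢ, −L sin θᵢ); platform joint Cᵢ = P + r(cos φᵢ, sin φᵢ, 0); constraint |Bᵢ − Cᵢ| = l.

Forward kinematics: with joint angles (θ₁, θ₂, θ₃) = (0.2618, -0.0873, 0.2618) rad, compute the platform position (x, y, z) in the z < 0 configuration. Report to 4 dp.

φ1=0.0°: virtual centre (0.1866, 0.0000, -0.0259), radius l
arm 2 at φ=120.0°: e+L cos θ2 = 0.1896;  O2 = (-0.0948, 0.1642, 0.0087)
O3 = (0.1866·cos240.0°, 0.1866·sin240.0°, -0.0259) = (-0.0933, -0.1616, -0.0259)
|O₂|²−|O₁|² = 0.0005;  |O₃|²−|O₁|² = 0.0000
[-0.5628 0.3284 0.0692]·P = 0.0005;  [-0.5598 -0.3232 0.0000]·P = 0.0000
Cramer: x(z) = -0.0005+0.0612z;  y(z) = 0.0008-0.1059z
quadratic in z: (1.0150)z²+(0.0287)z+(-0.0939)=0, √Δ=0.6182 → z ∈ {-0.3187, 0.2904}; z = -0.3187 (taking z<0)
x = -0.0200, y = 0.0346

(-0.0200, 0.0346, -0.3187)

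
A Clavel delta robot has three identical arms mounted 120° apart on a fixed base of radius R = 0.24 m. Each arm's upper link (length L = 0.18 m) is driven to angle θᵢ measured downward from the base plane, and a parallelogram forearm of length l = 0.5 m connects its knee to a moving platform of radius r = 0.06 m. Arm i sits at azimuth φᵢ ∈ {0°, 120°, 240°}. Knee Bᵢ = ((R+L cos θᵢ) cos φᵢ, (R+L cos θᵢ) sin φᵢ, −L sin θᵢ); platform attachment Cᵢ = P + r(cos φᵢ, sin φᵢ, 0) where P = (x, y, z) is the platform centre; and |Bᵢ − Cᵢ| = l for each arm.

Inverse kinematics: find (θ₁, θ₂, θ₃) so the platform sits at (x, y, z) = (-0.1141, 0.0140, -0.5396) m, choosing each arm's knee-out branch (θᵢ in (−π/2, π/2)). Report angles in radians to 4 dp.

arm 1 (φ=0.0°): x'=-0.1141, y'=0.0140
  A cos θ + B sin θ = C:  0.2941·cos θ + -0.5396·sin θ = -0.4452
  √(A²+B²)=0.6145;  θ1 = -1.0718+2.3809 ≈ 1.3092
arm 2 (φ=120.0°): x'=0.0692, y'=0.0918
  e−x'=0.1108;  (l²−L²−(e−x')²−y'²−z²)/2L = -0.2619
  √(A²+B²)=0.5509;  θ2 = -1.3682+2.0662 ≈ 0.6980
arm 3 (φ=240.0°): x'=0.0449, y'=-0.1058
  A cos θ + B sin θ = C:  0.1351·cos θ + -0.5396·sin θ = -0.2861
  √(A²+B²)=0.5562;  θ3 = -1.3255+2.1111 ≈ 0.7856

θ₁ = 1.3092, θ₂ = 0.6980, θ₃ = 0.7856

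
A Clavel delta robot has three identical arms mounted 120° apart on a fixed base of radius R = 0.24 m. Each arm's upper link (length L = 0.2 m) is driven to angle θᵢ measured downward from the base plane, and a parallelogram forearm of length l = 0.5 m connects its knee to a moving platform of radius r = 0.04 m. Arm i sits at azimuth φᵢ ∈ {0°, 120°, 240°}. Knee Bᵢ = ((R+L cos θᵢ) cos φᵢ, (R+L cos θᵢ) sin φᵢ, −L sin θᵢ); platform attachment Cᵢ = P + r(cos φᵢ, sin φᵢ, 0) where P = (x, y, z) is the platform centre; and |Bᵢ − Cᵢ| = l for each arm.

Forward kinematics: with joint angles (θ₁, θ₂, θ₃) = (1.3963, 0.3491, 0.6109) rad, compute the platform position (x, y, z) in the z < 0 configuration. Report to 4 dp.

(-0.1829, 0.0374, -0.4693)

centre 1 = (0.2347·cos0.0°, 0.2347·sin0.0°, -0.1970) = (0.2347, 0.0000, -0.1970)
arm 2 at φ=120.0°: (R−r)+L cos θ2 = 0.3879;  centre 2 = (-0.1940, 0.3360, -0.0684)
centre 3 = (0.3638·cos240.0°, 0.3638·sin240.0°, -0.1147) = (-0.1819, -0.3151, -0.1147)
|centre ₂|²−|centre ₁|² = 0.0613;  |centre ₃|²−|centre ₁|² = 0.0516
[-0.8574 0.6719 0.2571]·P = 0.0613;  [-0.8333 -0.6302 0.1645]·P = 0.0516
det = 1.1002;  x = -0.0666+0.2477z,  y = 0.0062+-0.0665z
sphere 1 gives Az²+Bz+C=0 with A=1.0658, B=0.2438, C=-0.1203;  B²−4AC=0.5725;  roots -0.4693, 0.2406;  negative root z = -0.4693
x = -0.1829, y = 0.0374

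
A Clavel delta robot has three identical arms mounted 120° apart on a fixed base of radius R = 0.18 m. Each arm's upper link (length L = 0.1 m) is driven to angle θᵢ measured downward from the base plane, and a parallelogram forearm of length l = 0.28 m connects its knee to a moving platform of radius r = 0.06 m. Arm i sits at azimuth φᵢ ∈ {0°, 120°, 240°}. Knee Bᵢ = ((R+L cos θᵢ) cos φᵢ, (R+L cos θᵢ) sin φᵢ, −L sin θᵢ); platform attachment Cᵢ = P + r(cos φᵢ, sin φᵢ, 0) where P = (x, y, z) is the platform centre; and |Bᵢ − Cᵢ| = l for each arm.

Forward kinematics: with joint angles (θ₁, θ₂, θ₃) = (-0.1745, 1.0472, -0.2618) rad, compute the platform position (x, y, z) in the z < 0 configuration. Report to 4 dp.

S1 = (0.2185·cos0.0°, 0.2185·sin0.0°, 0.0174) = (0.2185, 0.0000, 0.0174)
φ2=120.0°: virtual centre (-0.0850, 0.1472, -0.0866), radius l
arm 3 at φ=240.0°: e+L cos θ3 = 0.2166;  S3 = (-0.1083, -0.1876, 0.0259)
|S₂|²−|S₁|² = -0.0116;  |S₃|²−|S₁|² = -0.0005
[-0.6070 0.2944 -0.2079]·P = -0.0116;  [-0.6536 -0.3751 0.0170]·P = -0.0005
det = 0.4201;  x = 0.0107+-0.1737z,  y = -0.0174+0.3481z
sphere 1 gives Az²+Bz+C=0 with A=1.1513, B=0.0253, C=-0.0346;  B²−4AC=0.1601;  roots -0.1848, 0.1628;  negative root z = -0.1848
x = 0.0428, y = -0.0818

(0.0428, -0.0818, -0.1848)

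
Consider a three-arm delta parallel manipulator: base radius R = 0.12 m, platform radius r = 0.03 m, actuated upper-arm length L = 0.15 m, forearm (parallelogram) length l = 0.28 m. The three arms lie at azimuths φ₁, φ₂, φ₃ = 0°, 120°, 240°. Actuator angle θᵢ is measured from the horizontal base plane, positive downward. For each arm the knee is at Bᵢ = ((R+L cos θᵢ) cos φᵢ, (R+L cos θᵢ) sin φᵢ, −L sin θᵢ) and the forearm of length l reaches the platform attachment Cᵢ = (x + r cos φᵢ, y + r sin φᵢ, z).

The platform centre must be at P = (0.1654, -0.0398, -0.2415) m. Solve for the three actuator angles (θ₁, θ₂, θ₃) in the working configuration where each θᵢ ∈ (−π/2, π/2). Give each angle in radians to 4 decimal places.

arm 1 (φ=0.0°): x'=0.1654, y'=-0.0398
  A=-0.0754, B=-0.2415, C=(l²−L²−A²−y'²−z²)/(2L)=-0.0323
  γ=atan2(-0.2415,-0.0754)=-1.8734;  ψ=arccos(-0.1277)=1.6988;  θ1=γ+ψ≈-0.1746
arm 2 (φ=120.0°): x'=-0.1172, y'=-0.1233
  A cos θ + B sin θ = C:  0.2072·cos θ + -0.2415·sin θ = -0.2018
  θ2 = atan2(B,A) + arccos(C/0.3182) = 1.3962
arm 3 (φ=240.0°): x'=-0.0482, y'=0.1631
  A=0.1382, B=-0.2415, C=(l²−L²−A²−y'²−z²)/(2L)=-0.1605
  √(A²+B²)=0.2783;  θ3 = -1.0509+2.1855 ≈ 1.1346

θ₁ = -0.1746, θ₂ = 1.3962, θ₃ = 1.1346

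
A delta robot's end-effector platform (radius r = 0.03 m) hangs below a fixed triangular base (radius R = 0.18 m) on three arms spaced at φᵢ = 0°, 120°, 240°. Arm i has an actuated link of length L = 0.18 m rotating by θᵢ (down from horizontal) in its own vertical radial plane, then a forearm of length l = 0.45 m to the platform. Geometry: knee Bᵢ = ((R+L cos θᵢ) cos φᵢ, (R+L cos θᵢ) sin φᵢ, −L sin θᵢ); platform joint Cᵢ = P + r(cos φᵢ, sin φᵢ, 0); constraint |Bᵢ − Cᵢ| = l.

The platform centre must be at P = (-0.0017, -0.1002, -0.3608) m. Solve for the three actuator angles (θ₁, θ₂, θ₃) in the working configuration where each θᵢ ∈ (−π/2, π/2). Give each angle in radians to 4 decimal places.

φ1=0.0° → target in arm frame (-0.0017, -0.1002)
  A cos θ + B sin θ = C:  0.1517·cos θ + -0.3608·sin θ = 0.0191
  θ1 = atan2(B,A) + arccos(C/0.3914) = 0.3492
rotate P by −φ2: (-0.0859, 0.0516, -0.3608)
  A=0.2359, B=-0.3608, C=(l²−L²−A²−y'²−z²)/(2L)=-0.0511
  √(A²+B²)=0.4311;  θ2 = -0.9917+1.6896 ≈ 0.6979
arm 3 (φ=240.0°): x'=0.0876, y'=0.0486
  e−x'=0.0624;  (l²−L²−(e−x')²−y'²−z²)/2L = 0.0935
  θ3 = atan2(B,A) + arccos(C/0.3662) = -0.0871

θ₁ = 0.3492, θ₂ = 0.6979, θ₃ = -0.0871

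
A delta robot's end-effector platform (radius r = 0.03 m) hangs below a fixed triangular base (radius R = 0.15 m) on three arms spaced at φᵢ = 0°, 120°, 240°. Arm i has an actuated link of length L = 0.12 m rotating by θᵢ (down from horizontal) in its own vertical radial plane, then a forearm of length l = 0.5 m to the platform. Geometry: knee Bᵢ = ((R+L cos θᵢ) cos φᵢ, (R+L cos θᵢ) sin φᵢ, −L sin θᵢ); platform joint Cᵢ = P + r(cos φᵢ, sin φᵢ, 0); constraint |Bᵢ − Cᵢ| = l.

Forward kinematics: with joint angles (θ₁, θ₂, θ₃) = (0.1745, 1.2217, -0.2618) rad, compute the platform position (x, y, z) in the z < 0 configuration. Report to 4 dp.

S1 = (0.2382·cos0.0°, 0.2382·sin0.0°, -0.0208) = (0.2382, 0.0000, -0.0208)
φ2=120.0°: virtual centre (-0.0805, 0.1395, -0.1128), radius l
φ3=240.0°: virtual centre (-0.1180, -0.2043, 0.0311), radius l
|S₂|²−|S₁|² = -0.0185;  |S₃|²−|S₁|² = -0.0005
[-0.6374 0.2789 -0.1839]·P = -0.0185;  [-0.7123 -0.4086 0.1038]·P = -0.0005
det = 0.4591;  x = 0.0168+-0.1006z,  y = -0.0280+0.4293z
sphere 1 gives Az²+Bz+C=0 with A=1.1944, B=0.0622, C=-0.1998;  B²−4AC=0.9583;  roots -0.4358, 0.3838;  negative root z = -0.4358
x = 0.0606, y = -0.2151

(0.0606, -0.2151, -0.4358)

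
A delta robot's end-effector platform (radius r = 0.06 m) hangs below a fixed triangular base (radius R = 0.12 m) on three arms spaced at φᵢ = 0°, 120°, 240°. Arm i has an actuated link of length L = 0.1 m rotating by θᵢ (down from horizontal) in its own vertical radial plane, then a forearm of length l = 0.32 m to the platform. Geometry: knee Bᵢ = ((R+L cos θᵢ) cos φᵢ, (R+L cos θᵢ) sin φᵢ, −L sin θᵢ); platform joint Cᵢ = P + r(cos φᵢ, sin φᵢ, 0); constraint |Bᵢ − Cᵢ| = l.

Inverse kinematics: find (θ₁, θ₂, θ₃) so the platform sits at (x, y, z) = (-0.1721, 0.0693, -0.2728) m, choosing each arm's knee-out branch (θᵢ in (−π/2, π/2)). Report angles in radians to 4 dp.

θ₁ = 1.3091, θ₂ = -0.2617, θ₃ = 0.4366

φ1=0.0° → target in arm frame (-0.1721, 0.0693)
  e−x'=0.2321;  (l²−L²−(e−x')²−y'²−z²)/2L = -0.2035
  γ=atan2(-0.2728,0.2321)=-0.8658;  ψ=arccos(-0.5681)=2.1749;  θ1=γ+ψ≈1.3091
φ2=120.0° → target in arm frame (0.1461, 0.1144)
  A=-0.0861, B=-0.2728, C=(l²−L²−A²−y'²−z²)/(2L)=-0.0126
  θ2 = atan2(B,A) + arccos(C/0.2861) = -0.2617
rotate P by −φ3: (0.0260, -0.1837, -0.2728)
  e−x'=0.0340;  (l²−L²−(e−x')²−y'²−z²)/2L = -0.0846
  √(A²+B²)=0.2749;  θ3 = -1.4469+1.8835 ≈ 0.4366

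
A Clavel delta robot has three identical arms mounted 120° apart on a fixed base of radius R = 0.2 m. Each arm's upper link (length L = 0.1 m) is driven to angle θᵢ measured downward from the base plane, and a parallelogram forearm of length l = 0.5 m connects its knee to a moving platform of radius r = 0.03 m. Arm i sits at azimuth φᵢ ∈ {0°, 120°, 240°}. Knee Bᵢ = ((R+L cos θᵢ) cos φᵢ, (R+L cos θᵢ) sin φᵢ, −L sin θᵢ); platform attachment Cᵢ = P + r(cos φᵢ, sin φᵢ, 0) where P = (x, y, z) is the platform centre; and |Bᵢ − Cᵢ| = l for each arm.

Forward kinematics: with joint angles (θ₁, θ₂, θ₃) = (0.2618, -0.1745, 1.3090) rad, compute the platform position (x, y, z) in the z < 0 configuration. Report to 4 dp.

(0.0444, 0.1605, -0.4441)

arm 1 at φ=0.0°: (R−r)+L cos θ1 = 0.2666;  centre 1 = (0.2666, 0.0000, -0.0259)
φ2=120.0°: virtual centre (-0.1342, 0.2325, 0.0174), radius l
centre 3 = (0.1959·cos240.0°, 0.1959·sin240.0°, -0.0966) = (-0.0979, -0.1696, -0.0966)
subtract pairs → two planes through P
[-0.8017 0.4650 0.0865]·P = 0.0006;  [-0.7291 -0.3393 -0.1414]·P = -0.0240
det = 0.6110;  x = 0.0179+-0.0596z,  y = 0.0323+-0.2887z
sphere 1 gives Az²+Bz+C=0 with A=1.0869, B=0.0627, C=-0.1865;  B²−4AC=0.8146;  roots -0.4441, 0.3863;  negative root z = -0.4441
x = 0.0444, y = 0.1605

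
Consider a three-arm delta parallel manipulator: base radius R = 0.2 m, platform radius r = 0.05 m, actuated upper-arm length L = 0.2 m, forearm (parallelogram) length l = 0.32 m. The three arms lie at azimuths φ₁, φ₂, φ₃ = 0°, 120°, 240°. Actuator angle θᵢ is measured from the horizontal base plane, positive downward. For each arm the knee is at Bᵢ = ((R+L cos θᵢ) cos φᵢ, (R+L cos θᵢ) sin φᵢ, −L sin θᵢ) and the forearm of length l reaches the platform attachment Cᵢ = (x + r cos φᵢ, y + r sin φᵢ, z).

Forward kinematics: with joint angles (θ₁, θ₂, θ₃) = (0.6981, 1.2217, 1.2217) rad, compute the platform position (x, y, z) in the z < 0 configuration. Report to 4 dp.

(0.0828, 0.0000, -0.3605)

φ1=0.0°: virtual centre (0.3032, 0.0000, -0.1286), radius l
φ2=120.0°: virtual centre (-0.1092, 0.1891, -0.1879), radius l
arm 3 at φ=240.0°: ρ3 = 0.2184;  centre 3 = (-0.1092, -0.1891, -0.1879)
eliminate P² terms by subtracting sphere 1 from 2 and 3
plane₁₂: -0.8248x+0.3783y+-0.1188z = -0.0254
det = 0.6241;  x = 0.0308+-0.1440z,  y = 0.0000+0.0000z
quadratic in z: (1.0207)z²+(0.3355)z+(-0.0117)=0, √Δ=0.4004 → z ∈ {-0.3605, 0.0318}; z = -0.3605 (taking z<0)
x = 0.0828, y = 0.0000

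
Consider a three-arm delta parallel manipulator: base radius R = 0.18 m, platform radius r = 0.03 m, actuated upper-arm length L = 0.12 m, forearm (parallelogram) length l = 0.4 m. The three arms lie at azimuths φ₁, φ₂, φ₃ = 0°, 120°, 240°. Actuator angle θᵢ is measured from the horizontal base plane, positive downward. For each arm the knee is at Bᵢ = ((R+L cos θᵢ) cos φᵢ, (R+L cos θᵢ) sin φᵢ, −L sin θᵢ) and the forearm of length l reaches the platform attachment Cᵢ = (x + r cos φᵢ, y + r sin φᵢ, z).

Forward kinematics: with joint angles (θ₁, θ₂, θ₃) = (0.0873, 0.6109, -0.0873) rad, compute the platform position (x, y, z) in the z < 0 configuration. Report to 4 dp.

(0.0203, -0.0636, -0.3168)

arm 1 at φ=0.0°: (R−r)+L cos θ1 = 0.2695;  S1 = (0.2695, 0.0000, -0.0105)
φ2=120.0°: virtual centre (-0.1241, 0.2150, -0.0688), radius l
φ3=240.0°: virtual centre (-0.1348, -0.2334, 0.0105), radius l
|S₂|²−|S₁|² = -0.0064;  |S₃|²−|S₁|² = 0.0000
plane₁₂: -0.7874x+0.4301y+-0.1167z = -0.0064
det = 0.7154;  x = 0.0042+-0.0510z,  y = -0.0072+0.1780z
into |P−S₁|² = l²: 1.0343z² + 0.0454z + -0.0894 = 0;  Δ = 0.3720;  z = -0.3168 or 0.2729 → z<0 root = -0.3168
x = 0.0203, y = -0.0636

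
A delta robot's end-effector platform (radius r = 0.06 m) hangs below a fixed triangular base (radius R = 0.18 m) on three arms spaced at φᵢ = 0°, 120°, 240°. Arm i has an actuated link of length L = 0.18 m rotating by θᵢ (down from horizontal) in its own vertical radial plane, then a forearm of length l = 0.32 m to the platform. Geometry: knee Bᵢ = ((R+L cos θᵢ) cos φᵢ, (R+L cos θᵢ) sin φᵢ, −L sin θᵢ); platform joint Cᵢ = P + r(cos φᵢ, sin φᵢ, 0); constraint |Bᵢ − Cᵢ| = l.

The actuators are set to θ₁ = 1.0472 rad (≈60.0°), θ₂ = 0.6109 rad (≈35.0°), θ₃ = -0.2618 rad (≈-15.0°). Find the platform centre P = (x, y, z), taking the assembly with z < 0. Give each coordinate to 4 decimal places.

(-0.0981, -0.0683, -0.2090)

arm 1 at φ=0.0°: ρ1 = 0.2100;  S1 = (0.2100, 0.0000, -0.1559)
S2 = (0.2674·cos120.0°, 0.2674·sin120.0°, -0.1032) = (-0.1337, 0.2316, -0.1032)
φ3=240.0°: virtual centre (-0.1469, -0.2545, 0.0466), radius l
|S₂|²−|S₁|² = 0.0138;  |S₃|²−|S₁|² = 0.0201
[-0.6874 0.4632 0.1053]·P = 0.0138;  [-0.7139 -0.5090 0.4049]·P = 0.0201
det = 0.6806;  x = -0.0240+0.3543z,  y = -0.0059+0.2986z
quadratic in z: (1.2147)z²+(0.1424)z+(-0.0233)=0, √Δ=0.3654 → z ∈ {-0.2090, 0.0918}; z = -0.2090 (taking z<0)
x = -0.0981, y = -0.0683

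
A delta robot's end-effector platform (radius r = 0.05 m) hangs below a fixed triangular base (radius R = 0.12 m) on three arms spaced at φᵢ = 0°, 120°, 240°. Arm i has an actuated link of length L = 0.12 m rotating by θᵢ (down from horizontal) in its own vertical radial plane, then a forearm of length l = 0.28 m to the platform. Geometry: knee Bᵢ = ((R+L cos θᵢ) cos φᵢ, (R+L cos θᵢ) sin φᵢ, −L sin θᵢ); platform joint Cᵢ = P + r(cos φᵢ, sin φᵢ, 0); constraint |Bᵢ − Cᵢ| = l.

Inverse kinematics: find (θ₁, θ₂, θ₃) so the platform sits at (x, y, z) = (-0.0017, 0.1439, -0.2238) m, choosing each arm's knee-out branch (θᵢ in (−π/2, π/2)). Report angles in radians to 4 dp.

θ₁ = 0.5233, θ₂ = -0.3492, θ₃ = 1.1344

rotate P by −φ1: (-0.0017, 0.1439, -0.2238)
  A=0.0717, B=-0.2238, C=(l²−L²−A²−y'²−z²)/(2L)=-0.0497
  √(A²+B²)=0.2350;  θ1 = -1.2608+1.7840 ≈ 0.5233
rotate P by −φ2: (0.1255, -0.0705, -0.2238)
  e−x'=-0.0555;  (l²−L²−(e−x')²−y'²−z²)/2L = 0.0245
  γ=atan2(-0.2238,-0.0555)=-1.8138;  ψ=arccos(0.1061)=1.4645;  θ2=γ+ψ≈-0.3492
φ3=240.0° → target in arm frame (-0.1238, -0.0734)
  e−x'=0.1938;  (l²−L²−(e−x')²−y'²−z²)/2L = -0.1209
  θ3 = atan2(B,A) + arccos(C/0.2960) = 1.1344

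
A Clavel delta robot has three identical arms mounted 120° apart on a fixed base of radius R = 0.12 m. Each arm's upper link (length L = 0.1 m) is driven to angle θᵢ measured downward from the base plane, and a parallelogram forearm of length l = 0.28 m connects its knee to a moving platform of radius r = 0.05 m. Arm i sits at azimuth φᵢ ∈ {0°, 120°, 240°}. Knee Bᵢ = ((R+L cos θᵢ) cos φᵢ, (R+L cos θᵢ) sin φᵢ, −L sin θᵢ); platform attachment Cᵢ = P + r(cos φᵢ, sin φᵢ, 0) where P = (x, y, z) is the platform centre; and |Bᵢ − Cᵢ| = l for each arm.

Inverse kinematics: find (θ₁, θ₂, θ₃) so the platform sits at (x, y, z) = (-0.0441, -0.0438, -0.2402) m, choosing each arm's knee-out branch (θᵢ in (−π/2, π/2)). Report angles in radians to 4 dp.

arm 1 (φ=0.0°): x'=-0.0441, y'=-0.0438
  A=0.1141, B=-0.2402, C=(l²−L²−A²−y'²−z²)/(2L)=-0.0212
  √(A²+B²)=0.2659;  θ1 = -1.1273+1.6505 ≈ 0.5231
rotate P by −φ2: (-0.0159, 0.0601, -0.2402)
  A=0.0859, B=-0.2402, C=(l²−L²−A²−y'²−z²)/(2L)=-0.0014
  √(A²+B²)=0.2551;  θ2 = -1.2274+1.5763 ≈ 0.3489
φ3=240.0° → target in arm frame (0.0600, -0.0163)
  A cos θ + B sin θ = C:  0.0100·cos θ + -0.2402·sin θ = 0.0517
  √(A²+B²)=0.2404;  θ3 = -1.5291+1.3541 ≈ -0.1750

θ₁ = 0.5231, θ₂ = 0.3489, θ₃ = -0.1750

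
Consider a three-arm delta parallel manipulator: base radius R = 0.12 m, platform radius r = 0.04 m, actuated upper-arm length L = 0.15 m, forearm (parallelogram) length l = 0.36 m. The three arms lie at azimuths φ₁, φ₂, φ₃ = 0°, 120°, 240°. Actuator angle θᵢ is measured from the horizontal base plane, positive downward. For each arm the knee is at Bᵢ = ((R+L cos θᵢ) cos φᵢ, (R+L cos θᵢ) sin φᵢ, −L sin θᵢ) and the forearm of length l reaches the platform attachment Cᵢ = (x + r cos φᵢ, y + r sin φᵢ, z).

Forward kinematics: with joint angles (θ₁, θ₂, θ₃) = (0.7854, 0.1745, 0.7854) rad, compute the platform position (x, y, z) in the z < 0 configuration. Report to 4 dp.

(-0.0505, 0.0874, -0.3630)

arm 1 at φ=0.0°: (R−r)+L cos θ1 = 0.1861;  S1 = (0.1861, 0.0000, -0.1061)
φ2=120.0°: virtual centre (-0.1139, 0.1972, -0.0260), radius l
S3 = (0.1861·cos240.0°, 0.1861·sin240.0°, -0.1061) = (-0.0930, -0.1611, -0.1061)
subtract pairs → two planes through P
linear system: -0.5999x+0.3944y = 0.0067−0.1600z; -0.5582x+-0.3223y = 0.0000−0.0000z
det = 0.4135;  x = -0.0052+0.1247z,  y = 0.0090+-0.2161z
quadratic in z: (1.0622)z²+(0.1605)z+(-0.0817)=0, √Δ=0.6106 → z ∈ {-0.3630, 0.2119}; z = -0.3630 (taking z<0)
x = -0.0505, y = 0.0874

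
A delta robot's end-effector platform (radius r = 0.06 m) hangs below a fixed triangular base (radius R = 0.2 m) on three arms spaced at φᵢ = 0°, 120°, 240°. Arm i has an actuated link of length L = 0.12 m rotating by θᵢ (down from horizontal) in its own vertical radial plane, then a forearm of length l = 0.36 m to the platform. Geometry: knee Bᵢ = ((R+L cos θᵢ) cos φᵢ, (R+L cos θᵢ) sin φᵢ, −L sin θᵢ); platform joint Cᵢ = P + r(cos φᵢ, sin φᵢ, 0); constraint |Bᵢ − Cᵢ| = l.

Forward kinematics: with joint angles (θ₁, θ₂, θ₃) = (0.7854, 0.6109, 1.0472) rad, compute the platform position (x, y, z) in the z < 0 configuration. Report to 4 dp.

O1 = (0.2249·cos0.0°, 0.2249·sin0.0°, -0.0849) = (0.2249, 0.0000, -0.0849)
φ2=120.0°: virtual centre (-0.1191, 0.2064, -0.0688), radius l
O3 = (0.2000·cos240.0°, 0.2000·sin240.0°, -0.1039) = (-0.1000, -0.1732, -0.1039)
subtract pairs → two planes through P
linear system: -0.6880x+0.4127y = 0.0038−0.0320z; -0.6497x+-0.3464y = -0.0070−-0.0381z
Cramer: x(z) = 0.0031-0.0092z;  y(z) = 0.0143-0.0929z
into |P−O₁|² = l²: 1.0087z² + 0.1711z + -0.0730 = 0;  Δ = 0.3239;  z = -0.3669 or 0.1973 → z<0 root = -0.3669
x = 0.0065, y = 0.0484

(0.0065, 0.0484, -0.3669)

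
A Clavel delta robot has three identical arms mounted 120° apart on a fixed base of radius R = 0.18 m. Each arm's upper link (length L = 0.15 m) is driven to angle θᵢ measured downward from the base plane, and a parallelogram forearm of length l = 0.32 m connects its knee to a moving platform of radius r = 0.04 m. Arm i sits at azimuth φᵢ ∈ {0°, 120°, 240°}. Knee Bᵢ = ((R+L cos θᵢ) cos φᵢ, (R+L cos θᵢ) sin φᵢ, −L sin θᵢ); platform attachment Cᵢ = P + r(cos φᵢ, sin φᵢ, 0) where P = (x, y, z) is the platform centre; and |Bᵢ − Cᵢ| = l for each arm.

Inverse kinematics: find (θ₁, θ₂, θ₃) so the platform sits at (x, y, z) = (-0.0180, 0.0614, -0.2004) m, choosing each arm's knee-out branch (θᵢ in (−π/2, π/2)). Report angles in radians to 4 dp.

θ₁ = 0.5234, θ₂ = -0.1749, θ₃ = 0.6982

φ1=0.0° → target in arm frame (-0.0180, 0.0614)
  e−x'=0.1580;  (l²−L²−(e−x')²−y'²−z²)/2L = 0.0367
  γ=atan2(-0.2004,0.1580)=-0.9032;  ψ=arccos(0.1438)=1.4265;  θ1=γ+ψ≈0.5234
φ2=120.0° → target in arm frame (0.0622, -0.0151)
  A=0.0778, B=-0.2004, C=(l²−L²−A²−y'²−z²)/(2L)=0.1115
  θ2 = atan2(B,A) + arccos(C/0.2150) = -0.1749
φ3=240.0° → target in arm frame (-0.0442, -0.0463)
  e−x'=0.1842;  (l²−L²−(e−x')²−y'²−z²)/2L = 0.0123
  γ=atan2(-0.2004,0.1842)=-0.8276;  ψ=arccos(0.0450)=1.5257;  θ3=γ+ψ≈0.6982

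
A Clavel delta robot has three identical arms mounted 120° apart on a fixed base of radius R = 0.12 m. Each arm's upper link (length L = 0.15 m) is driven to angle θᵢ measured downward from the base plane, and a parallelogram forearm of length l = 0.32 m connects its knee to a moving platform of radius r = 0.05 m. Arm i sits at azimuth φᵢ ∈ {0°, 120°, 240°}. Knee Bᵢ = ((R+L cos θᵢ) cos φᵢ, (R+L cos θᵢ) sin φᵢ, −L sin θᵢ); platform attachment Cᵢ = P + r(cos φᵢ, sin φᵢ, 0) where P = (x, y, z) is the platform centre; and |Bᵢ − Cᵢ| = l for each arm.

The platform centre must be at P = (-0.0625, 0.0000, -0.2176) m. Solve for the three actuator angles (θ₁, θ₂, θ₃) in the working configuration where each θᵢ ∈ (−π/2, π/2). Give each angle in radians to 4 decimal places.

φ1=0.0° → target in arm frame (-0.0625, 0.0000)
  e−x'=0.1325;  (l²−L²−(e−x')²−y'²−z²)/2L = 0.0500
  θ1 = atan2(B,A) + arccos(C/0.2548) = 0.3495
rotate P by −φ2: (0.0312, 0.0541, -0.2176)
  A cos θ + B sin θ = C:  0.0388·cos θ + -0.2176·sin θ = 0.0937
  θ2 = atan2(B,A) + arccos(C/0.2210) = -0.2617
rotate P by −φ3: (0.0313, -0.0541, -0.2176)
  A=0.0387, B=-0.2176, C=(l²−L²−A²−y'²−z²)/(2L)=0.0937
  √(A²+B²)=0.2210;  θ3 = -1.3946+1.1329 ≈ -0.2617

θ₁ = 0.3495, θ₂ = -0.2617, θ₃ = -0.2617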